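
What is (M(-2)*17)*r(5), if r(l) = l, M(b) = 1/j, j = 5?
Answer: 17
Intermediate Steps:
M(b) = ⅕ (M(b) = 1/5 = ⅕)
(M(-2)*17)*r(5) = ((⅕)*17)*5 = (17/5)*5 = 17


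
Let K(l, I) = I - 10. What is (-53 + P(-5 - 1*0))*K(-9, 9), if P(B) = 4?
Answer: 49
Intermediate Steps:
K(l, I) = -10 + I
(-53 + P(-5 - 1*0))*K(-9, 9) = (-53 + 4)*(-10 + 9) = -49*(-1) = 49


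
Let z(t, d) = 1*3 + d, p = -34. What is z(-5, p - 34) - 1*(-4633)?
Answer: 4568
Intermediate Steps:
z(t, d) = 3 + d
z(-5, p - 34) - 1*(-4633) = (3 + (-34 - 34)) - 1*(-4633) = (3 - 68) + 4633 = -65 + 4633 = 4568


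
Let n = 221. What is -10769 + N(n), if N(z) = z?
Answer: -10548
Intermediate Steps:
-10769 + N(n) = -10769 + 221 = -10548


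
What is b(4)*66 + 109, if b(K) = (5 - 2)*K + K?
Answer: 1165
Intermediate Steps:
b(K) = 4*K (b(K) = 3*K + K = 4*K)
b(4)*66 + 109 = (4*4)*66 + 109 = 16*66 + 109 = 1056 + 109 = 1165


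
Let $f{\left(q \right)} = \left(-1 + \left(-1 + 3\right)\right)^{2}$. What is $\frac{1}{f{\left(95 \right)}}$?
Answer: $1$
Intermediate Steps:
$f{\left(q \right)} = 1$ ($f{\left(q \right)} = \left(-1 + 2\right)^{2} = 1^{2} = 1$)
$\frac{1}{f{\left(95 \right)}} = 1^{-1} = 1$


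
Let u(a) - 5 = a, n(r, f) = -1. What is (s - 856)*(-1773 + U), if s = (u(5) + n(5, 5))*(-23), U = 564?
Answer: 1285167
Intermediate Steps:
u(a) = 5 + a
s = -207 (s = ((5 + 5) - 1)*(-23) = (10 - 1)*(-23) = 9*(-23) = -207)
(s - 856)*(-1773 + U) = (-207 - 856)*(-1773 + 564) = -1063*(-1209) = 1285167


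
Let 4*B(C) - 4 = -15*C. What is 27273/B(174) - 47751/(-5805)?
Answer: -84806659/2521305 ≈ -33.636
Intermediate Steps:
B(C) = 1 - 15*C/4 (B(C) = 1 + (-15*C)/4 = 1 - 15*C/4)
27273/B(174) - 47751/(-5805) = 27273/(1 - 15/4*174) - 47751/(-5805) = 27273/(1 - 1305/2) - 47751*(-1/5805) = 27273/(-1303/2) + 15917/1935 = 27273*(-2/1303) + 15917/1935 = -54546/1303 + 15917/1935 = -84806659/2521305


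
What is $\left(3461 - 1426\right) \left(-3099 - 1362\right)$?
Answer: $-9078135$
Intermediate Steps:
$\left(3461 - 1426\right) \left(-3099 - 1362\right) = 2035 \left(-3099 - 1362\right) = 2035 \left(-4461\right) = -9078135$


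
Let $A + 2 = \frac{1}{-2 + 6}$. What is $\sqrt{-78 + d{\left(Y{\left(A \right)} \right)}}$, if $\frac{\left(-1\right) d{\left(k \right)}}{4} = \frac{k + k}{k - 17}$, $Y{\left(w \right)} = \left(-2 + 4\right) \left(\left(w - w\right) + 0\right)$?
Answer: $i \sqrt{78} \approx 8.8318 i$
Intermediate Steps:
$A = - \frac{7}{4}$ ($A = -2 + \frac{1}{-2 + 6} = -2 + \frac{1}{4} = - \frac{7}{4} \approx -1.75$)
$Y{\left(w \right)} = 0$ ($Y{\left(w \right)} = 2 \left(0 + 0\right) = 2 \cdot 0 = 0$)
$d{\left(k \right)} = - \frac{8 k}{-17 + k}$ ($d{\left(k \right)} = - 4 \frac{k + k}{k - 17} = - 4 \frac{2 k}{-17 + k} = - \frac{8 k}{-17 + k}$)
$\sqrt{-78 + d{\left(Y{\left(A \right)} \right)}} = \sqrt{-78 - \frac{0}{-17 + 0}} = \sqrt{-78 - \frac{0}{-17}} = \sqrt{-78 - 0 \left(- \frac{1}{17}\right)} = \sqrt{-78 + 0} = \sqrt{-78} = i \sqrt{78}$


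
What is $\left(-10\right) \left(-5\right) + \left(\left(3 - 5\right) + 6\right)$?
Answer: $54$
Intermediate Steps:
$\left(-10\right) \left(-5\right) + \left(\left(3 - 5\right) + 6\right) = 50 + \left(-2 + 6\right) = 50 + 4 = 54$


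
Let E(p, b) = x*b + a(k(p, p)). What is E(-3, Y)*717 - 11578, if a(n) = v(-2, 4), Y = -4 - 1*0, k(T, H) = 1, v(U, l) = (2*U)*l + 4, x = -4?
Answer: -8710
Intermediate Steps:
v(U, l) = 4 + 2*U*l (v(U, l) = 2*U*l + 4 = 4 + 2*U*l)
Y = -4 (Y = -4 + 0 = -4)
a(n) = -12 (a(n) = 4 + 2*(-2)*4 = 4 - 16 = -12)
E(p, b) = -12 - 4*b (E(p, b) = -4*b - 12 = -12 - 4*b)
E(-3, Y)*717 - 11578 = (-12 - 4*(-4))*717 - 11578 = (-12 + 16)*717 - 11578 = 4*717 - 11578 = 2868 - 11578 = -8710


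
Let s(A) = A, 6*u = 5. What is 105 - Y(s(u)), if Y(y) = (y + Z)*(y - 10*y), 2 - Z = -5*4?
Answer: 1105/4 ≈ 276.25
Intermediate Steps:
Z = 22 (Z = 2 - (-5)*4 = 2 - 1*(-20) = 2 + 20 = 22)
u = ⅚ (u = (⅙)*5 = ⅚ ≈ 0.83333)
Y(y) = -9*y*(22 + y) (Y(y) = (y + 22)*(y - 10*y) = (22 + y)*(-9*y) = -9*y*(22 + y))
105 - Y(s(u)) = 105 - (-9)*5*(22 + ⅚)/6 = 105 - (-9)*5*137/(6*6) = 105 - 1*(-685/4) = 105 + 685/4 = 1105/4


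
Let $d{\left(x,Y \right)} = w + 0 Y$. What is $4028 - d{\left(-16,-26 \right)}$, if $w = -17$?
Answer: $4045$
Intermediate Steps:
$d{\left(x,Y \right)} = -17$ ($d{\left(x,Y \right)} = -17 + 0 Y = -17 + 0 = -17$)
$4028 - d{\left(-16,-26 \right)} = 4028 - -17 = 4028 + 17 = 4045$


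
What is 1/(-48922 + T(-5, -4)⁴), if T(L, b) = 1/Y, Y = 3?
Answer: -81/3962681 ≈ -2.0441e-5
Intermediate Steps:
T(L, b) = ⅓ (T(L, b) = 1/3 = ⅓)
1/(-48922 + T(-5, -4)⁴) = 1/(-48922 + (⅓)⁴) = 1/(-48922 + 1/81) = 1/(-3962681/81) = -81/3962681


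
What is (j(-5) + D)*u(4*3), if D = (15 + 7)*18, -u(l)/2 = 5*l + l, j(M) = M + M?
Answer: -55584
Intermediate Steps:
j(M) = 2*M
u(l) = -12*l (u(l) = -2*(5*l + l) = -12*l)
D = 396 (D = 22*18 = 396)
(j(-5) + D)*u(4*3) = (2*(-5) + 396)*(-48*3) = (-10 + 396)*(-12*12) = 386*(-144) = -55584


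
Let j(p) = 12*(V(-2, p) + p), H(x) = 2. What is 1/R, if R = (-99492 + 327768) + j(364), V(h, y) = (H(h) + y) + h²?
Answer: 1/237084 ≈ 4.2179e-6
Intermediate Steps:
V(h, y) = 2 + y + h² (V(h, y) = (2 + y) + h² = 2 + y + h²)
j(p) = 72 + 24*p (j(p) = 12*((2 + p + (-2)²) + p) = 12*((2 + p + 4) + p) = 12*((6 + p) + p) = 12*(6 + 2*p) = 72 + 24*p)
R = 237084 (R = (-99492 + 327768) + (72 + 24*364) = 228276 + (72 + 8736) = 228276 + 8808 = 237084)
1/R = 1/237084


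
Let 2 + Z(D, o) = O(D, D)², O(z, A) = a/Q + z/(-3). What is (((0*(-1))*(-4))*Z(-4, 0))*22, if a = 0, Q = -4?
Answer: 0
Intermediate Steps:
O(z, A) = -z/3 (O(z, A) = 0/(-4) + z/(-3) = 0*(-¼) + z*(-⅓) = 0 - z/3 = -z/3)
Z(D, o) = -2 + D²/9 (Z(D, o) = -2 + (-D/3)² = -2 + D²/9)
(((0*(-1))*(-4))*Z(-4, 0))*22 = (((0*(-1))*(-4))*(-2 + (⅑)*(-4)²))*22 = ((0*(-4))*(-2 + (⅑)*16))*22 = (0*(-2 + 16/9))*22 = (0*(-2/9))*22 = 0*22 = 0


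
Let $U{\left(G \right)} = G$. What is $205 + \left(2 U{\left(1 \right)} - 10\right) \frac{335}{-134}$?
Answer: $225$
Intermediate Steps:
$205 + \left(2 U{\left(1 \right)} - 10\right) \frac{335}{-134} = 205 + \left(2 \cdot 1 - 10\right) \frac{335}{-134} = 205 + \left(2 - 10\right) 335 \left(- \frac{1}{134}\right) = 205 - -20 = 205 + 20 = 225$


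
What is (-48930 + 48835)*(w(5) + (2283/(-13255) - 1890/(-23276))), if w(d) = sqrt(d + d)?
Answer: 24257091/2804758 - 95*sqrt(10) ≈ -291.77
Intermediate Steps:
w(d) = sqrt(2)*sqrt(d) (w(d) = sqrt(2*d) = sqrt(2)*sqrt(d))
(-48930 + 48835)*(w(5) + (2283/(-13255) - 1890/(-23276))) = (-48930 + 48835)*(sqrt(2)*sqrt(5) + (2283/(-13255) - 1890/(-23276))) = -95*(sqrt(10) + (2283*(-1/13255) - 1890*(-1/23276))) = -95*(sqrt(10) + (-2283/13255 + 945/11638)) = -95*(sqrt(10) - 1276689/14023790) = -95*(-1276689/14023790 + sqrt(10)) = 24257091/2804758 - 95*sqrt(10)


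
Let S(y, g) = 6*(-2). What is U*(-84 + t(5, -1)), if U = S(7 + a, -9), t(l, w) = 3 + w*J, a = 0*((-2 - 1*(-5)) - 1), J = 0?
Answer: 972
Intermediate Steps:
a = 0 (a = 0*((-2 + 5) - 1) = 0*(3 - 1) = 0*2 = 0)
t(l, w) = 3 (t(l, w) = 3 + w*0 = 3 + 0 = 3)
S(y, g) = -12
U = -12
U*(-84 + t(5, -1)) = -12*(-84 + 3) = -12*(-81) = 972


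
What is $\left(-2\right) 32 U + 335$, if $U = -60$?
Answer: $4175$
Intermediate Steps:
$\left(-2\right) 32 U + 335 = \left(-2\right) 32 \left(-60\right) + 335 = \left(-64\right) \left(-60\right) + 335 = 3840 + 335 = 4175$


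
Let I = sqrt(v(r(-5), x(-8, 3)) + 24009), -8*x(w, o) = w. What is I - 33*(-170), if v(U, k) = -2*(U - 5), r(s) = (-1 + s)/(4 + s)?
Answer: 5610 + sqrt(24007) ≈ 5764.9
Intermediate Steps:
x(w, o) = -w/8
r(s) = (-1 + s)/(4 + s)
v(U, k) = 10 - 2*U (v(U, k) = -2*(-5 + U) = 10 - 2*U)
I = sqrt(24007) (I = sqrt((10 - 2*(-1 - 5)/(4 - 5)) + 24009) = sqrt((10 - 2*(-6)/(-1)) + 24009) = sqrt((10 - (-2)*(-6)) + 24009) = sqrt((10 - 2*6) + 24009) = sqrt((10 - 12) + 24009) = sqrt(-2 + 24009) = sqrt(24007) ≈ 154.94)
I - 33*(-170) = sqrt(24007) - 33*(-170) = sqrt(24007) - 1*(-5610) = sqrt(24007) + 5610 = 5610 + sqrt(24007)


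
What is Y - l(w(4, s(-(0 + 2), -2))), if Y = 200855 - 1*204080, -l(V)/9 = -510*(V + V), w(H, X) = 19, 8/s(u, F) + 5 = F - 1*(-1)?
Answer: -177645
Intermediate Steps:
s(u, F) = 8/(-4 + F) (s(u, F) = 8/(-5 + (F - 1*(-1))) = 8/(-5 + (F + 1)) = 8/(-5 + (1 + F)) = 8/(-4 + F))
l(V) = 9180*V (l(V) = -(-4590)*(V + V) = -(-4590)*2*V = -(-9180)*V = 9180*V)
Y = -3225 (Y = 200855 - 204080 = -3225)
Y - l(w(4, s(-(0 + 2), -2))) = -3225 - 9180*19 = -3225 - 1*174420 = -3225 - 174420 = -177645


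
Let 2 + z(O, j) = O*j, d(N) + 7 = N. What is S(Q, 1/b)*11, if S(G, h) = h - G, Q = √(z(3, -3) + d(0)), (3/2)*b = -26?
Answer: -33/52 - 33*I*√2 ≈ -0.63461 - 46.669*I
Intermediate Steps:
b = -52/3 (b = (⅔)*(-26) = -52/3 ≈ -17.333)
d(N) = -7 + N
z(O, j) = -2 + O*j
Q = 3*I*√2 (Q = √((-2 + 3*(-3)) + (-7 + 0)) = √((-2 - 9) - 7) = √(-11 - 7) = √(-18) = 3*I*√2 ≈ 4.2426*I)
S(Q, 1/b)*11 = (1/(-52/3) - 3*I*√2)*11 = (-3/52 - 3*I*√2)*11 = -33/52 - 33*I*√2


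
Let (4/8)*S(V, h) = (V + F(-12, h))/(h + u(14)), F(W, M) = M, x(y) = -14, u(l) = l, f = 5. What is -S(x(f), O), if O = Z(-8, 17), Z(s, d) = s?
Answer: 22/3 ≈ 7.3333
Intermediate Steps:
O = -8
S(V, h) = 2*(V + h)/(14 + h) (S(V, h) = 2*((V + h)/(h + 14)) = 2*((V + h)/(14 + h)) = 2*(V + h)/(14 + h))
-S(x(f), O) = -2*(-14 - 8)/(14 - 8) = -2*(-22)/6 = -1*(-22/3) = 22/3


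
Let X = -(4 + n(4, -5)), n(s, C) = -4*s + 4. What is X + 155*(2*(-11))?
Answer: -3402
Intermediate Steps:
n(s, C) = 4 - 4*s
X = 8 (X = -(4 + (4 - 4*4)) = -(4 + (4 - 16)) = -(4 - 12) = -1*(-8) = 8)
X + 155*(2*(-11)) = 8 + 155*(2*(-11)) = 8 + 155*(-22) = 8 - 3410 = -3402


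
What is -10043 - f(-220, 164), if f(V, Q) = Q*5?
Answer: -10863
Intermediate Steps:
f(V, Q) = 5*Q
-10043 - f(-220, 164) = -10043 - 5*164 = -10043 - 1*820 = -10043 - 820 = -10863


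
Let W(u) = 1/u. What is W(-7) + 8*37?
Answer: 2071/7 ≈ 295.86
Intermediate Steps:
W(-7) + 8*37 = 1/(-7) + 8*37 = -⅐ + 296 = 2071/7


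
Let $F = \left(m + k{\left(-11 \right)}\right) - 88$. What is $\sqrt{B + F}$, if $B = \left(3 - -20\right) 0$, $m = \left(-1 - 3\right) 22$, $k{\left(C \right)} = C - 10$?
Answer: $i \sqrt{197} \approx 14.036 i$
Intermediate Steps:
$k{\left(C \right)} = -10 + C$
$m = -88$ ($m = \left(-1 - 3\right) 22 = \left(-4\right) 22 = -88$)
$F = -197$ ($F = \left(-88 - 21\right) - 88 = -109 - 88 = -197$)
$B = 0$ ($B = \left(3 + 20\right) 0 = 23 \cdot 0 = 0$)
$\sqrt{B + F} = \sqrt{0 - 197} = \sqrt{-197} = i \sqrt{197}$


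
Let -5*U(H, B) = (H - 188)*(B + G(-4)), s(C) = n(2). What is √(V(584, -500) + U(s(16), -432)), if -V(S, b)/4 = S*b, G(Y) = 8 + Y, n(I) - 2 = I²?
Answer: 2*√7202630/5 ≈ 1073.5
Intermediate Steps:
n(I) = 2 + I²
s(C) = 6 (s(C) = 2 + 2² = 2 + 4 = 6)
V(S, b) = -4*S*b
U(H, B) = -(-188 + H)*(4 + B)/5 (U(H, B) = -(H - 188)*(B + (8 - 4))/5 = -(-188 + H)*(B + 4)/5 = -(-188 + H)*(4 + B)/5)
√(V(584, -500) + U(s(16), -432)) = √(-4*584*(-500) + (752/5 - ⅘*6 + (188/5)*(-432) - ⅕*(-432)*6)) = √(1168000 + (752/5 - 24/5 - 81216/5 + 2592/5)) = √(1168000 - 77896/5) = √(5762104/5) = 2*√7202630/5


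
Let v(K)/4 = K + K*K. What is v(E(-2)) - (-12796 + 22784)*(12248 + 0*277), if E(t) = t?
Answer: -122333016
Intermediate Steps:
v(K) = 4*K + 4*K² (v(K) = 4*(K + K*K) = 4*(K + K²) = 4*K + 4*K²)
v(E(-2)) - (-12796 + 22784)*(12248 + 0*277) = 4*(-2)*(1 - 2) - (-12796 + 22784)*(12248 + 0*277) = 4*(-2)*(-1) - 9988*(12248 + 0) = 8 - 9988*12248 = 8 - 1*122333024 = 8 - 122333024 = -122333016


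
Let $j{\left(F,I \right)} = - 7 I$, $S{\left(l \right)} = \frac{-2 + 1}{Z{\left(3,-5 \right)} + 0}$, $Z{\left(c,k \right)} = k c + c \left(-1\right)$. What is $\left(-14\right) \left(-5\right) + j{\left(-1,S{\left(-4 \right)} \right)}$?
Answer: $\frac{1253}{18} \approx 69.611$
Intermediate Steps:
$Z{\left(c,k \right)} = - c + c k$ ($Z{\left(c,k \right)} = c k - c = - c + c k$)
$S{\left(l \right)} = \frac{1}{18}$ ($S{\left(l \right)} = \frac{-2 + 1}{3 \left(-1 - 5\right) + 0} = - \frac{1}{3 \left(-6\right) + 0} = - \frac{1}{-18 + 0} = - \frac{1}{-18} = \left(-1\right) \left(- \frac{1}{18}\right) = \frac{1}{18}$)
$\left(-14\right) \left(-5\right) + j{\left(-1,S{\left(-4 \right)} \right)} = \left(-14\right) \left(-5\right) - \frac{7}{18} = 70 - \frac{7}{18} = \frac{1253}{18}$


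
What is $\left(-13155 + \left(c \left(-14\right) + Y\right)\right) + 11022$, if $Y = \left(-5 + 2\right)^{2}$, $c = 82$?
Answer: $-3272$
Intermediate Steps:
$Y = 9$ ($Y = \left(-3\right)^{2} = 9$)
$\left(-13155 + \left(c \left(-14\right) + Y\right)\right) + 11022 = \left(-13155 + \left(82 \left(-14\right) + 9\right)\right) + 11022 = \left(-13155 + \left(-1148 + 9\right)\right) + 11022 = \left(-13155 - 1139\right) + 11022 = -14294 + 11022 = -3272$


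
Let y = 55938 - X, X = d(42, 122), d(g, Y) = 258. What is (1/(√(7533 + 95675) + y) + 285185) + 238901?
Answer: 203093753794274/387519899 - √25802/1550079596 ≈ 5.2409e+5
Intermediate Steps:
X = 258
y = 55680 (y = 55938 - 1*258 = 55938 - 258 = 55680)
(1/(√(7533 + 95675) + y) + 285185) + 238901 = (1/(√(7533 + 95675) + 55680) + 285185) + 238901 = (1/(√103208 + 55680) + 285185) + 238901 = (1/(2*√25802 + 55680) + 285185) + 238901 = (1/(55680 + 2*√25802) + 285185) + 238901 = (285185 + 1/(55680 + 2*√25802)) + 238901 = 524086 + 1/(55680 + 2*√25802)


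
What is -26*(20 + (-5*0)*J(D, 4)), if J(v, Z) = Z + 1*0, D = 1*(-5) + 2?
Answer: -520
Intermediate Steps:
D = -3 (D = -5 + 2 = -3)
J(v, Z) = Z (J(v, Z) = Z + 0 = Z)
-26*(20 + (-5*0)*J(D, 4)) = -26*(20 - 5*0*4) = -26*(20 + 0*4) = -26*(20 + 0) = -26*20 = -520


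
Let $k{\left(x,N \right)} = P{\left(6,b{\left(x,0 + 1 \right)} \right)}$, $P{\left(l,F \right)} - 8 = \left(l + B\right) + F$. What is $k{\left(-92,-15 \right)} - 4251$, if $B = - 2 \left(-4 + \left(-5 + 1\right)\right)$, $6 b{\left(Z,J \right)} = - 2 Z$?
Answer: $- \frac{12571}{3} \approx -4190.3$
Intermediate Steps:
$b{\left(Z,J \right)} = - \frac{Z}{3}$ ($b{\left(Z,J \right)} = \frac{\left(-2\right) Z}{6} = - \frac{Z}{3}$)
$B = 16$ ($B = - 2 \left(-4 - 4\right) = \left(-2\right) \left(-8\right) = 16$)
$P{\left(l,F \right)} = 24 + F + l$ ($P{\left(l,F \right)} = 8 + \left(\left(l + 16\right) + F\right) = 8 + \left(\left(16 + l\right) + F\right) = 8 + \left(16 + F + l\right) = 24 + F + l$)
$k{\left(x,N \right)} = 30 - \frac{x}{3}$ ($k{\left(x,N \right)} = 24 - \frac{x}{3} + 6 = 30 - \frac{x}{3}$)
$k{\left(-92,-15 \right)} - 4251 = \left(30 - - \frac{92}{3}\right) - 4251 = \left(30 + \frac{92}{3}\right) - 4251 = \frac{182}{3} - 4251 = - \frac{12571}{3}$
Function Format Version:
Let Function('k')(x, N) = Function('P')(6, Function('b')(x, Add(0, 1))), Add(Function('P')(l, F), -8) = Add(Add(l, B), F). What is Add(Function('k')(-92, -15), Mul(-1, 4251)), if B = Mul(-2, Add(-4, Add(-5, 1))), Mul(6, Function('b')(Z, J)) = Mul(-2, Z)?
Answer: Rational(-12571, 3) ≈ -4190.3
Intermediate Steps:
Function('b')(Z, J) = Mul(Rational(-1, 3), Z) (Function('b')(Z, J) = Mul(Rational(1, 6), Mul(-2, Z)) = Mul(Rational(-1, 3), Z))
B = 16 (B = Mul(-2, Add(-4, -4)) = Mul(-2, -8) = 16)
Function('P')(l, F) = Add(24, F, l) (Function('P')(l, F) = Add(8, Add(Add(l, 16), F)) = Add(8, Add(Add(16, l), F)) = Add(8, Add(16, F, l)) = Add(24, F, l))
Function('k')(x, N) = Add(30, Mul(Rational(-1, 3), x)) (Function('k')(x, N) = Add(24, Mul(Rational(-1, 3), x), 6) = Add(30, Mul(Rational(-1, 3), x)))
Add(Function('k')(-92, -15), Mul(-1, 4251)) = Add(Add(30, Mul(Rational(-1, 3), -92)), Mul(-1, 4251)) = Add(Add(30, Rational(92, 3)), -4251) = Add(Rational(182, 3), -4251) = Rational(-12571, 3)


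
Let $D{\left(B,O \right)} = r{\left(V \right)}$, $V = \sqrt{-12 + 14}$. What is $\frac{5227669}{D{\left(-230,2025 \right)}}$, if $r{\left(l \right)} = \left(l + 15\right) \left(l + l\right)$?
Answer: $- \frac{5227669}{446} + \frac{78415035 \sqrt{2}}{892} \approx 1.126 \cdot 10^{5}$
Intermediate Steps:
$V = \sqrt{2} \approx 1.4142$
$r{\left(l \right)} = 2 l \left(15 + l\right)$ ($r{\left(l \right)} = \left(15 + l\right) 2 l = 2 l \left(15 + l\right)$)
$D{\left(B,O \right)} = 2 \sqrt{2} \left(15 + \sqrt{2}\right)$
$\frac{5227669}{D{\left(-230,2025 \right)}} = \frac{5227669}{4 + 30 \sqrt{2}}$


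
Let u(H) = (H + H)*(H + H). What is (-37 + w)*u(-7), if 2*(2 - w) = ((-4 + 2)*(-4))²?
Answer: -13132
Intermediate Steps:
u(H) = 4*H² (u(H) = (2*H)*(2*H) = 4*H²)
w = -30 (w = 2 - 16*(-4 + 2)²/2 = 2 - (-2*(-4))²/2 = 2 - ½*8² = 2 - ½*64 = 2 - 32 = -30)
(-37 + w)*u(-7) = (-37 - 30)*(4*(-7)²) = -268*49 = -67*196 = -13132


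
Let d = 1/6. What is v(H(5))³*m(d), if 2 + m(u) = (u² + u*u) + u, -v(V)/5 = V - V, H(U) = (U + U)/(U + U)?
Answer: 0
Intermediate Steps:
d = ⅙ (d = 1*(⅙) = ⅙ ≈ 0.16667)
H(U) = 1 (H(U) = (2*U)/((2*U)) = (2*U)*(1/(2*U)) = 1)
v(V) = 0 (v(V) = -5*(V - V) = -5*0 = 0)
m(u) = -2 + u + 2*u² (m(u) = -2 + ((u² + u*u) + u) = -2 + ((u² + u²) + u) = -2 + (2*u² + u) = -2 + (u + 2*u²) = -2 + u + 2*u²)
v(H(5))³*m(d) = 0³*(-2 + ⅙ + 2*(⅙)²) = 0*(-2 + ⅙ + 2*(1/36)) = 0*(-2 + ⅙ + 1/18) = 0*(-16/9) = 0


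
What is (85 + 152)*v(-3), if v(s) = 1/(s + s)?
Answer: -79/2 ≈ -39.500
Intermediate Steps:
v(s) = 1/(2*s)
(85 + 152)*v(-3) = (85 + 152)*((½)/(-3)) = 237*((½)*(-⅓)) = 237*(-⅙) = -79/2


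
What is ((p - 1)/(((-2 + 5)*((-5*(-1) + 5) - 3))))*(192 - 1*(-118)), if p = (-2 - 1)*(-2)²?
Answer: -4030/21 ≈ -191.90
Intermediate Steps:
p = -12 (p = -3*4 = -12)
((p - 1)/(((-2 + 5)*((-5*(-1) + 5) - 3))))*(192 - 1*(-118)) = ((-12 - 1)/(((-2 + 5)*((-5*(-1) + 5) - 3))))*(192 - 1*(-118)) = (-13*1/(3*((5 + 5) - 3)))*(192 + 118) = -13*1/(3*(10 - 3))*310 = -13/(3*7)*310 = -13/21*310 = -4030/21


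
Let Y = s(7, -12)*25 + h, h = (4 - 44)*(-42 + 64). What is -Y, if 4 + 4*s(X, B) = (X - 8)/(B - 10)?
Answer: 79615/88 ≈ 904.72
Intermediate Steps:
s(X, B) = -1 + (-8 + X)/(4*(-10 + B)) (s(X, B) = -1 + ((X - 8)/(B - 10))/4 = -1 + ((-8 + X)/(-10 + B))/4 = -1 + (-8 + X)/(4*(-10 + B)))
h = -880 (h = -40*22 = -880)
Y = -79615/88 (Y = ((8 - 1*(-12) + (¼)*7)/(-10 - 12))*25 - 880 = ((8 + 12 + 7/4)/(-22))*25 - 880 = -1/22*87/4*25 - 880 = -87/88*25 - 880 = -2175/88 - 880 = -79615/88 ≈ -904.72)
-Y = -1*(-79615/88) = 79615/88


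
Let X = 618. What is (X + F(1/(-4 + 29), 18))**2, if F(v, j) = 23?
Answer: 410881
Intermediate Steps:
(X + F(1/(-4 + 29), 18))**2 = (618 + 23)**2 = 641**2 = 410881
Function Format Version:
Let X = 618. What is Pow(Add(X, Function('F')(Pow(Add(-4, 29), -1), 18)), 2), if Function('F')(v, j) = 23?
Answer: 410881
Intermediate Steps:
Pow(Add(X, Function('F')(Pow(Add(-4, 29), -1), 18)), 2) = Pow(Add(618, 23), 2) = Pow(641, 2) = 410881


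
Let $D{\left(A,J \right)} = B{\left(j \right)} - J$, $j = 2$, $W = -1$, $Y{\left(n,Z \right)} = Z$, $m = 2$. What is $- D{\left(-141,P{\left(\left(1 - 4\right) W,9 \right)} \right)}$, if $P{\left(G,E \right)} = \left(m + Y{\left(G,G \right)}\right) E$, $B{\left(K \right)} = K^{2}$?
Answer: $41$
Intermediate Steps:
$P{\left(G,E \right)} = E \left(2 + G\right)$ ($P{\left(G,E \right)} = \left(2 + G\right) E = E \left(2 + G\right)$)
$D{\left(A,J \right)} = 4 - J$ ($D{\left(A,J \right)} = 2^{2} - J = 4 - J$)
$- D{\left(-141,P{\left(\left(1 - 4\right) W,9 \right)} \right)} = - (4 - 9 \left(2 + \left(1 - 4\right) \left(-1\right)\right)) = - (4 - 9 \left(2 - -3\right)) = - (4 - 9 \left(2 + 3\right)) = - (4 - 9 \cdot 5) = - (4 - 45) = \left(-1\right) \left(-41\right) = 41$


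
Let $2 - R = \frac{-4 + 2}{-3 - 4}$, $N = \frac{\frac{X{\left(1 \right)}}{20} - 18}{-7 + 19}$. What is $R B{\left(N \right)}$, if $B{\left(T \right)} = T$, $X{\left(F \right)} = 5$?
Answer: $- \frac{71}{28} \approx -2.5357$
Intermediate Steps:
$N = - \frac{71}{48}$ ($N = \frac{\frac{5}{20} - 18}{-7 + 19} = \frac{5 \cdot \frac{1}{20} - 18}{12} = \left(\frac{1}{4} - 18\right) \frac{1}{12} = \left(- \frac{71}{4}\right) \frac{1}{12} = - \frac{71}{48} \approx -1.4792$)
$R = \frac{12}{7}$ ($R = 2 - \frac{-4 + 2}{-3 - 4} = 2 - - \frac{2}{-7} = 2 - \left(-2\right) \left(- \frac{1}{7}\right) = 2 - \frac{2}{7} = \frac{12}{7} \approx 1.7143$)
$R B{\left(N \right)} = \frac{12}{7} \left(- \frac{71}{48}\right) = - \frac{71}{28}$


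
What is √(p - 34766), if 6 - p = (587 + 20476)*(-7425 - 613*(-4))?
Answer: √104711539 ≈ 10233.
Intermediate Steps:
p = 104746305 (p = 6 - (587 + 20476)*(-7425 - 613*(-4)) = 6 - 21063*(-7425 + 2452) = 6 - 21063*(-4973) = 6 - 1*(-104746299) = 6 + 104746299 = 104746305)
√(p - 34766) = √(104746305 - 34766) = √104711539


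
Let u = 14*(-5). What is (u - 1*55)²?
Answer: 15625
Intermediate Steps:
u = -70
(u - 1*55)² = (-70 - 1*55)² = (-70 - 55)² = (-125)² = 15625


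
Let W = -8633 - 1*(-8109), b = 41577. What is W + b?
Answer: 41053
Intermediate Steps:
W = -524 (W = -8633 + 8109 = -524)
W + b = -524 + 41577 = 41053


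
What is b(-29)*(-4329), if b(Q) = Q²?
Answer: -3640689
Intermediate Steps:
b(-29)*(-4329) = (-29)²*(-4329) = 841*(-4329) = -3640689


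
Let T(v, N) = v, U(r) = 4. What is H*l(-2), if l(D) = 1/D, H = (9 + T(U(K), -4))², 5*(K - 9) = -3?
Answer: -169/2 ≈ -84.500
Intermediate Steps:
K = 42/5 (K = 9 + (⅕)*(-3) = 9 - ⅗ = 42/5 ≈ 8.4000)
H = 169 (H = (9 + 4)² = 13² = 169)
H*l(-2) = 169/(-2) = 169*(-½) = -169/2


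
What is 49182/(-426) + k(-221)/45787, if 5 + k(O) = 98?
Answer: -12106756/104867 ≈ -115.45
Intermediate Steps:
k(O) = 93 (k(O) = -5 + 98 = 93)
49182/(-426) + k(-221)/45787 = 49182/(-426) + 93/45787 = 49182*(-1/426) + 93*(1/45787) = -8197/71 + 3/1477 = -12106756/104867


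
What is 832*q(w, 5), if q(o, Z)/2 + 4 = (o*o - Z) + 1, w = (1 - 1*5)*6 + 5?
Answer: 587392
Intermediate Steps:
w = -19 (w = (1 - 5)*6 + 5 = -4*6 + 5 = -24 + 5 = -19)
q(o, Z) = -6 - 2*Z + 2*o² (q(o, Z) = -8 + 2*((o*o - Z) + 1) = -8 + 2*((o² - Z) + 1) = -8 + 2*(1 + o² - Z) = -8 + (2 - 2*Z + 2*o²) = -6 - 2*Z + 2*o²)
832*q(w, 5) = 832*(-6 - 2*5 + 2*(-19)²) = 832*(-6 - 10 + 2*361) = 832*(-6 - 10 + 722) = 832*706 = 587392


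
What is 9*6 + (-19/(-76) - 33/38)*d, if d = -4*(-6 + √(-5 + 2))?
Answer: 744/19 + 47*I*√3/19 ≈ 39.158 + 4.2845*I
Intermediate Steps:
d = 24 - 4*I*√3 (d = -4*(-6 + √(-3)) = -4*(-6 + I*√3) = 24 - 4*I*√3 ≈ 24.0 - 6.9282*I)
9*6 + (-19/(-76) - 33/38)*d = 9*6 + (-19/(-76) - 33/38)*(24 - 4*I*√3) = 54 + (-19*(-1/76) - 33*1/38)*(24 - 4*I*√3) = 54 + (¼ - 33/38)*(24 - 4*I*√3) = 54 - 47*(24 - 4*I*√3)/76 = 54 + (-282/19 + 47*I*√3/19) = 744/19 + 47*I*√3/19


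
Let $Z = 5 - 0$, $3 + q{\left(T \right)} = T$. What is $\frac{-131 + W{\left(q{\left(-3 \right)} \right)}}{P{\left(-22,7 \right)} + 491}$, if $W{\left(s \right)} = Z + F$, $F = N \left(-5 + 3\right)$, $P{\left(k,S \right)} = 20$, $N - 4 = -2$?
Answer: $- \frac{130}{511} \approx -0.2544$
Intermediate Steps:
$q{\left(T \right)} = -3 + T$
$N = 2$ ($N = 4 - 2 = 2$)
$F = -4$ ($F = 2 \left(-5 + 3\right) = 2 \left(-2\right) = -4$)
$Z = 5$ ($Z = 5 + 0 = 5$)
$W{\left(s \right)} = 1$ ($W{\left(s \right)} = 5 - 4 = 1$)
$\frac{-131 + W{\left(q{\left(-3 \right)} \right)}}{P{\left(-22,7 \right)} + 491} = \frac{-131 + 1}{20 + 491} = - \frac{130}{511}$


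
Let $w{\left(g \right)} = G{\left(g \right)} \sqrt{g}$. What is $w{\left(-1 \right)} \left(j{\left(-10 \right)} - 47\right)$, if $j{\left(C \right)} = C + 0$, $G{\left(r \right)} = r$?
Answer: $57 i \approx 57.0 i$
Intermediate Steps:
$j{\left(C \right)} = C$
$w{\left(g \right)} = g^{\frac{3}{2}}$ ($w{\left(g \right)} = g \sqrt{g} = g^{\frac{3}{2}}$)
$w{\left(-1 \right)} \left(j{\left(-10 \right)} - 47\right) = \left(-1\right)^{\frac{3}{2}} \left(-10 - 47\right) = - i \left(-57\right) = 57 i$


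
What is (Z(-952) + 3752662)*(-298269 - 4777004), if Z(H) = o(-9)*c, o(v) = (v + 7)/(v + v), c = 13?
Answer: -171412123119083/9 ≈ -1.9046e+13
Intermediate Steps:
o(v) = (7 + v)/(2*v) (o(v) = (7 + v)/((2*v)) = (7 + v)*(1/(2*v)) = (7 + v)/(2*v))
Z(H) = 13/9 (Z(H) = ((1/2)*(7 - 9)/(-9))*13 = ((1/2)*(-1/9)*(-2))*13 = (1/9)*13 = 13/9)
(Z(-952) + 3752662)*(-298269 - 4777004) = (13/9 + 3752662)*(-298269 - 4777004) = (33773971/9)*(-5075273) = -171412123119083/9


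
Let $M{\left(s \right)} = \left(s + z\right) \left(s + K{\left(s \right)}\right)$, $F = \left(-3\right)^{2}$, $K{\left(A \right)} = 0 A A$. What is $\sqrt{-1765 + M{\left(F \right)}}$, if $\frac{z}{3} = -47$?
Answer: $i \sqrt{2953} \approx 54.341 i$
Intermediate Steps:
$z = -141$ ($z = 3 \left(-47\right) = -141$)
$K{\left(A \right)} = 0$ ($K{\left(A \right)} = 0 A = 0$)
$F = 9$
$M{\left(s \right)} = s \left(-141 + s\right)$ ($M{\left(s \right)} = \left(s - 141\right) \left(s + 0\right) = \left(-141 + s\right) s = s \left(-141 + s\right)$)
$\sqrt{-1765 + M{\left(F \right)}} = \sqrt{-1765 + 9 \left(-141 + 9\right)} = \sqrt{-1765 + 9 \left(-132\right)} = \sqrt{-1765 - 1188} = \sqrt{-2953} = i \sqrt{2953}$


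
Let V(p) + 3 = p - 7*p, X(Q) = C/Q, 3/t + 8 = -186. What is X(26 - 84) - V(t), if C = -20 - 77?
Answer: 25765/5626 ≈ 4.5796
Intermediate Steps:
t = -3/194 (t = 3/(-8 - 186) = 3/(-194) = 3*(-1/194) = -3/194 ≈ -0.015464)
C = -97
X(Q) = -97/Q
V(p) = -3 - 6*p (V(p) = -3 + (p - 7*p) = -3 - 6*p)
X(26 - 84) - V(t) = -97/(26 - 84) - (-3 - 6*(-3/194)) = -97/(-58) - (-3 + 9/97) = -97*(-1/58) - 1*(-282/97) = 97/58 + 282/97 = 25765/5626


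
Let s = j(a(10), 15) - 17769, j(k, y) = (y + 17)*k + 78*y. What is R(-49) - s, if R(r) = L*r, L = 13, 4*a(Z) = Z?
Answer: 15882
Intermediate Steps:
a(Z) = Z/4
j(k, y) = 78*y + k*(17 + y) (j(k, y) = (17 + y)*k + 78*y = k*(17 + y) + 78*y = 78*y + k*(17 + y))
R(r) = 13*r
s = -16519 (s = (17*((1/4)*10) + 78*15 + ((1/4)*10)*15) - 17769 = (17*(5/2) + 1170 + (5/2)*15) - 17769 = (85/2 + 1170 + 75/2) - 17769 = 1250 - 17769 = -16519)
R(-49) - s = 13*(-49) - 1*(-16519) = -637 + 16519 = 15882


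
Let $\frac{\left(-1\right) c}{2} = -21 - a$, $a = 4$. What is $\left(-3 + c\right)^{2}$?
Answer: $2209$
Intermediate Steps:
$c = 50$ ($c = - 2 \left(-21 - 4\right) = \left(-2\right) \left(-25\right) = 50$)
$\left(-3 + c\right)^{2} = \left(-3 + 50\right)^{2} = 47^{2} = 2209$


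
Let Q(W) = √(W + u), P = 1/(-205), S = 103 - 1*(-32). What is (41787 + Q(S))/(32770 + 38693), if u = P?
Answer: 13929/23821 + √5673170/14649915 ≈ 0.58490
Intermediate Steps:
S = 135 (S = 103 + 32 = 135)
P = -1/205 ≈ -0.0048781
u = -1/205 ≈ -0.0048781
Q(W) = √(-1/205 + W) (Q(W) = √(W - 1/205) = √(-1/205 + W))
(41787 + Q(S))/(32770 + 38693) = (41787 + √(-205 + 42025*135)/205)/(32770 + 38693) = (41787 + √(-205 + 5673375)/205)/71463 = (41787 + √5673170/205)*(1/71463) = 13929/23821 + √5673170/14649915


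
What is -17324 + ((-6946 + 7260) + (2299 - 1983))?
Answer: -16694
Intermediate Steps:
-17324 + ((-6946 + 7260) + (2299 - 1983)) = -17324 + (314 + 316) = -17324 + 630 = -16694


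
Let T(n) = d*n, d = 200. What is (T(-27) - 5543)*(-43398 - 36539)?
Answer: 874750591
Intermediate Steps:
T(n) = 200*n
(T(-27) - 5543)*(-43398 - 36539) = (200*(-27) - 5543)*(-43398 - 36539) = (-5400 - 5543)*(-79937) = -10943*(-79937) = 874750591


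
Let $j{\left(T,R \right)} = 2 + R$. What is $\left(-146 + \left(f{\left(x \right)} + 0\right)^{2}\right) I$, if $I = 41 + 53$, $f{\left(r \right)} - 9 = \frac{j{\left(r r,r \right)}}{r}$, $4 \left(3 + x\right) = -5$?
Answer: $- \frac{1499300}{289} \approx -5187.9$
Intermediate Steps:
$x = - \frac{17}{4}$ ($x = -3 + \frac{1}{4} \left(-5\right) = -3 - \frac{5}{4} = - \frac{17}{4} \approx -4.25$)
$f{\left(r \right)} = 9 + \frac{2 + r}{r}$
$I = 94$
$\left(-146 + \left(f{\left(x \right)} + 0\right)^{2}\right) I = \left(-146 + \left(\left(10 + \frac{2}{- \frac{17}{4}}\right) + 0\right)^{2}\right) 94 = \left(-146 + \left(\left(10 + 2 \left(- \frac{4}{17}\right)\right) + 0\right)^{2}\right) 94 = \left(-146 + \left(\left(10 - \frac{8}{17}\right) + 0\right)^{2}\right) 94 = \left(-146 + \left(\frac{162}{17} + 0\right)^{2}\right) 94 = \left(-146 + \left(\frac{162}{17}\right)^{2}\right) 94 = \left(-146 + \frac{26244}{289}\right) 94 = \left(- \frac{15950}{289}\right) 94 = - \frac{1499300}{289}$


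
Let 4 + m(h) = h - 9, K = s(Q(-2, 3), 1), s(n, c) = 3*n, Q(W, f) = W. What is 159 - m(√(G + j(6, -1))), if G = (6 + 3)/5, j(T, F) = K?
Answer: 172 - I*√105/5 ≈ 172.0 - 2.0494*I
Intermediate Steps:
K = -6 (K = 3*(-2) = -6)
j(T, F) = -6
G = 9/5 (G = 9*(⅕) = 9/5 ≈ 1.8000)
m(h) = -13 + h (m(h) = -4 + (h - 9) = -4 + (-9 + h) = -13 + h)
159 - m(√(G + j(6, -1))) = 159 - (-13 + √(9/5 - 6)) = 159 - (-13 + √(-21/5)) = 159 - (-13 + I*√105/5) = 159 + (13 - I*√105/5) = 172 - I*√105/5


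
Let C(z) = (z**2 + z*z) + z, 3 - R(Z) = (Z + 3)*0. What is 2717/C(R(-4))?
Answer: 2717/21 ≈ 129.38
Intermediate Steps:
R(Z) = 3 (R(Z) = 3 - (Z + 3)*0 = 3 - (3 + Z)*0 = 3 - 1*0 = 3 + 0 = 3)
C(z) = z + 2*z**2 (C(z) = (z**2 + z**2) + z = 2*z**2 + z = z + 2*z**2)
2717/C(R(-4)) = 2717/((3*(1 + 2*3))) = 2717/((3*(1 + 6))) = 2717/((3*7)) = 2717/21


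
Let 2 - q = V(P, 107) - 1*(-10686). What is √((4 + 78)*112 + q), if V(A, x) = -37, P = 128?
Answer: I*√1463 ≈ 38.249*I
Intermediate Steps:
q = -10647 (q = 2 - (-37 - 1*(-10686)) = 2 - (-37 + 10686) = 2 - 1*10649 = 2 - 10649 = -10647)
√((4 + 78)*112 + q) = √((4 + 78)*112 - 10647) = √(82*112 - 10647) = √(9184 - 10647) = √(-1463) = I*√1463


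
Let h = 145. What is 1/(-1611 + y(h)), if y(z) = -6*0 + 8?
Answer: -1/1603 ≈ -0.00062383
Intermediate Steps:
y(z) = 8 (y(z) = 0 + 8 = 8)
1/(-1611 + y(h)) = 1/(-1611 + 8) = 1/(-1603) = -1/1603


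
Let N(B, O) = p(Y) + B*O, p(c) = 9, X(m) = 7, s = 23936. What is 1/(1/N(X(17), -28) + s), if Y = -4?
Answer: 187/4476031 ≈ 4.1778e-5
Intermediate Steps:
N(B, O) = 9 + B*O
1/(1/N(X(17), -28) + s) = 1/(1/(9 + 7*(-28)) + 23936) = 1/(1/(9 - 196) + 23936) = 1/(1/(-187) + 23936) = 1/(-1/187 + 23936) = 1/(4476031/187) = 187/4476031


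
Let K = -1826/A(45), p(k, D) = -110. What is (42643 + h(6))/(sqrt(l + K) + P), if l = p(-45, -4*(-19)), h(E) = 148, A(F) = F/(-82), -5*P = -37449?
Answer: 72111607155/12621124499 - 641865*sqrt(723910)/12621124499 ≈ 5.6703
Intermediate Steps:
P = 37449/5 (P = -1/5*(-37449) = 37449/5 ≈ 7489.8)
A(F) = -F/82 (A(F) = F*(-1/82) = -F/82)
l = -110
K = 149732/45 (K = -1826/((-1/82*45)) = -1826/(-45/82) = -1826*(-82/45) = 149732/45 ≈ 3327.4)
(42643 + h(6))/(sqrt(l + K) + P) = (42643 + 148)/(sqrt(-110 + 149732/45) + 37449/5) = 42791/(sqrt(144782/45) + 37449/5) = 42791/(sqrt(723910)/15 + 37449/5) = 42791/(37449/5 + sqrt(723910)/15)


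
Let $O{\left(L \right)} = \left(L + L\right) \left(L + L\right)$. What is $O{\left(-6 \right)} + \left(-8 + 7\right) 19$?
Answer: $125$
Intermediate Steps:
$O{\left(L \right)} = 4 L^{2}$ ($O{\left(L \right)} = 2 L 2 L = 4 L^{2}$)
$O{\left(-6 \right)} + \left(-8 + 7\right) 19 = 4 \left(-6\right)^{2} + \left(-8 + 7\right) 19 = 4 \cdot 36 - 19 = 144 - 19 = 125$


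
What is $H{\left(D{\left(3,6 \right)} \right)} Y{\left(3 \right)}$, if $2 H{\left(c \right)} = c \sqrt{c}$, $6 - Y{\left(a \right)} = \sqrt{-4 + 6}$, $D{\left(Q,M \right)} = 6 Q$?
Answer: $-54 + 162 \sqrt{2} \approx 175.1$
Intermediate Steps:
$Y{\left(a \right)} = 6 - \sqrt{2}$ ($Y{\left(a \right)} = 6 - \sqrt{-4 + 6} = 6 - \sqrt{2}$)
$H{\left(c \right)} = \frac{c^{\frac{3}{2}}}{2}$ ($H{\left(c \right)} = \frac{c \sqrt{c}}{2} = \frac{c^{\frac{3}{2}}}{2}$)
$H{\left(D{\left(3,6 \right)} \right)} Y{\left(3 \right)} = \frac{\left(6 \cdot 3\right)^{\frac{3}{2}}}{2} \left(6 - \sqrt{2}\right) = \frac{18^{\frac{3}{2}}}{2} \left(6 - \sqrt{2}\right) = \frac{54 \sqrt{2}}{2} \left(6 - \sqrt{2}\right) = 27 \sqrt{2} \left(6 - \sqrt{2}\right)$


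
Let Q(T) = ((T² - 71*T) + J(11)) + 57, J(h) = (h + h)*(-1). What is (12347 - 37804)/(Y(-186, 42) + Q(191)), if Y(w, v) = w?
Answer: -25457/22769 ≈ -1.1181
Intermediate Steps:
J(h) = -2*h (J(h) = (2*h)*(-1) = -2*h)
Q(T) = 35 + T² - 71*T (Q(T) = ((T² - 71*T) - 2*11) + 57 = ((T² - 71*T) - 22) + 57 = (-22 + T² - 71*T) + 57 = 35 + T² - 71*T)
(12347 - 37804)/(Y(-186, 42) + Q(191)) = (12347 - 37804)/(-186 + (35 + 191² - 71*191)) = -25457/(-186 + (35 + 36481 - 13561)) = -25457/(-186 + 22955) = -25457/22769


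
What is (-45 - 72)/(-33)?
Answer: 39/11 ≈ 3.5455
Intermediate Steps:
(-45 - 72)/(-33) = -117*(-1/33) = 39/11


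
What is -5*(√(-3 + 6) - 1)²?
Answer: -20 + 10*√3 ≈ -2.6795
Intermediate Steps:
-5*(√(-3 + 6) - 1)² = -5*(√3 - 1)² = -5*(-1 + √3)²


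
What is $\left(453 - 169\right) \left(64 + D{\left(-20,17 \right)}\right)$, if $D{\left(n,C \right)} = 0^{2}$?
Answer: $18176$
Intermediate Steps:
$D{\left(n,C \right)} = 0$
$\left(453 - 169\right) \left(64 + D{\left(-20,17 \right)}\right) = \left(453 - 169\right) \left(64 + 0\right) = 284 \cdot 64 = 18176$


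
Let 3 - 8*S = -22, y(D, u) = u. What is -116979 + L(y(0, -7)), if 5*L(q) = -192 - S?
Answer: -4680721/40 ≈ -1.1702e+5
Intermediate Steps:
S = 25/8 (S = 3/8 - ⅛*(-22) = 3/8 + 11/4 = 25/8 ≈ 3.1250)
L(q) = -1561/40 (L(q) = (-192 - 1*25/8)/5 = (-192 - 25/8)/5 = (⅕)*(-1561/8) = -1561/40)
-116979 + L(y(0, -7)) = -116979 - 1561/40 = -4680721/40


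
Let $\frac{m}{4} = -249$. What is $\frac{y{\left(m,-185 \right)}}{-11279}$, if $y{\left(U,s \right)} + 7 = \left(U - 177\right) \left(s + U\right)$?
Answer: $- \frac{1385306}{11279} \approx -122.82$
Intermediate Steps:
$m = -996$ ($m = 4 \left(-249\right) = -996$)
$y{\left(U,s \right)} = -7 + \left(-177 + U\right) \left(U + s\right)$ ($y{\left(U,s \right)} = -7 + \left(U - 177\right) \left(s + U\right) = -7 + \left(-177 + U\right) \left(U + s\right)$)
$\frac{y{\left(m,-185 \right)}}{-11279} = \frac{-7 + \left(-996\right)^{2} - -176292 - -32745 - -184260}{-11279} = \left(-7 + 992016 + 176292 + 32745 + 184260\right) \left(- \frac{1}{11279}\right) = 1385306 \left(- \frac{1}{11279}\right) = - \frac{1385306}{11279}$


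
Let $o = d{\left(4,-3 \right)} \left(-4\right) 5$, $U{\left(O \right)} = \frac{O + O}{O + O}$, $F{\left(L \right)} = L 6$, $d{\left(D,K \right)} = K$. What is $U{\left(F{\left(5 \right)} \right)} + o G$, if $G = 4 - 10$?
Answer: $-359$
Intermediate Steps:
$F{\left(L \right)} = 6 L$
$U{\left(O \right)} = 1$ ($U{\left(O \right)} = \frac{2 O}{2 O} = 2 O \frac{1}{2 O} = 1$)
$G = -6$ ($G = 4 - 10 = -6$)
$o = 60$ ($o = \left(-3\right) \left(-4\right) 5 = 12 \cdot 5 = 60$)
$U{\left(F{\left(5 \right)} \right)} + o G = 1 + 60 \left(-6\right) = 1 - 360 = -359$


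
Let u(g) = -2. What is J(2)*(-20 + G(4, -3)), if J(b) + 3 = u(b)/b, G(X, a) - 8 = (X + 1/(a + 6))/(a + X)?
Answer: 92/3 ≈ 30.667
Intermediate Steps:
G(X, a) = 8 + (X + 1/(6 + a))/(X + a) (G(X, a) = 8 + (X + 1/(a + 6))/(a + X) = 8 + (X + 1/(6 + a))/(X + a))
J(b) = -3 - 2/b
J(2)*(-20 + G(4, -3)) = (-3 - 2/2)*(-20 + (1 + 8*(-3)² + 48*(-3) + 54*4 + 9*4*(-3))/((-3)² + 6*4 + 6*(-3) + 4*(-3))) = (-3 - 2*½)*(-20 + (1 + 8*9 - 144 + 216 - 108)/(9 + 24 - 18 - 12)) = (-3 - 1)*(-20 + (1 + 72 - 144 + 216 - 108)/3) = -4*(-20 + (⅓)*37) = -4*(-20 + 37/3) = -4*(-23/3) = 92/3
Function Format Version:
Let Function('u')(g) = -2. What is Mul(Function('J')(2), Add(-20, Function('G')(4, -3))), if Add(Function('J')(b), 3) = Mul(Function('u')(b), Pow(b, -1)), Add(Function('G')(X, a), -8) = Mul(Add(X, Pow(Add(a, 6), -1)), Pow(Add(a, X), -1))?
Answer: Rational(92, 3) ≈ 30.667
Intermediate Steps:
Function('G')(X, a) = Add(8, Mul(Pow(Add(X, a), -1), Add(X, Pow(Add(6, a), -1)))) (Function('G')(X, a) = Add(8, Mul(Add(X, Pow(Add(a, 6), -1)), Pow(Add(a, X), -1))) = Add(8, Mul(Add(X, Pow(Add(6, a), -1)), Pow(Add(X, a), -1))) = Add(8, Mul(Pow(Add(X, a), -1), Add(X, Pow(Add(6, a), -1)))))
Function('J')(b) = Add(-3, Mul(-2, Pow(b, -1)))
Mul(Function('J')(2), Add(-20, Function('G')(4, -3))) = Mul(Add(-3, Mul(-2, Pow(2, -1))), Add(-20, Mul(Pow(Add(Pow(-3, 2), Mul(6, 4), Mul(6, -3), Mul(4, -3)), -1), Add(1, Mul(8, Pow(-3, 2)), Mul(48, -3), Mul(54, 4), Mul(9, 4, -3))))) = Mul(Add(-3, Mul(-2, Rational(1, 2))), Add(-20, Mul(Pow(Add(9, 24, -18, -12), -1), Add(1, Mul(8, 9), -144, 216, -108)))) = Mul(Add(-3, -1), Add(-20, Mul(Pow(3, -1), Add(1, 72, -144, 216, -108)))) = Mul(-4, Add(-20, Mul(Rational(1, 3), 37))) = Mul(-4, Add(-20, Rational(37, 3))) = Mul(-4, Rational(-23, 3)) = Rational(92, 3)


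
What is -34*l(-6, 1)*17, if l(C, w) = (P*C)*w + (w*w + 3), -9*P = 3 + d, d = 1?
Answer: -11560/3 ≈ -3853.3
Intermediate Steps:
P = -4/9 (P = -(3 + 1)/9 = -⅑*4 = -4/9 ≈ -0.44444)
l(C, w) = 3 + w² - 4*C*w/9 (l(C, w) = (-4*C/9)*w + (w*w + 3) = -4*C*w/9 + (w² + 3) = -4*C*w/9 + (3 + w²) = 3 + w² - 4*C*w/9)
-34*l(-6, 1)*17 = -34*(3 + 1² - 4/9*(-6)*1)*17 = -34*(3 + 1 + 8/3)*17 = -34*20/3*17 = -680/3*17 = -11560/3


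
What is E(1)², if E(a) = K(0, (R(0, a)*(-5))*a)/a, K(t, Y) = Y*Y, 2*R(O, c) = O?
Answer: 0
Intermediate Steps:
R(O, c) = O/2
K(t, Y) = Y²
E(a) = 0 (E(a) = ((((½)*0)*(-5))*a)²/a = ((0*(-5))*a)²/a = (0*a)²/a = 0²/a = 0/a = 0)
E(1)² = 0² = 0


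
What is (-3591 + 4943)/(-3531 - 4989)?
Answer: -169/1065 ≈ -0.15869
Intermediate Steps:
(-3591 + 4943)/(-3531 - 4989) = 1352/(-8520) = 1352*(-1/8520) = -169/1065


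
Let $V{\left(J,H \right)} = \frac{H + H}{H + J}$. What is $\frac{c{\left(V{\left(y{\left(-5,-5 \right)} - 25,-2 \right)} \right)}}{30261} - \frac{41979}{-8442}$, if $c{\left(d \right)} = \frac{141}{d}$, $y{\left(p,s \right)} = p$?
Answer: $\frac{20315065}{4054974} \approx 5.0099$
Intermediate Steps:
$V{\left(J,H \right)} = \frac{2 H}{H + J}$
$\frac{c{\left(V{\left(y{\left(-5,-5 \right)} - 25,-2 \right)} \right)}}{30261} - \frac{41979}{-8442} = \frac{141 \frac{1}{2 \left(-2\right) \frac{1}{-2 - 30}}}{30261} - \frac{41979}{-8442} = \frac{141}{2 \left(-2\right) \frac{1}{-2 - 30}} \cdot \frac{1}{30261} - - \frac{1999}{402} = \frac{141}{2 \left(-2\right) \frac{1}{-2 - 30}} \cdot \frac{1}{30261} + \frac{1999}{402} = \frac{141}{2 \left(-2\right) \frac{1}{-32}} \cdot \frac{1}{30261} + \frac{1999}{402} = \frac{141}{2 \left(-2\right) \left(- \frac{1}{32}\right)} \frac{1}{30261} + \frac{1999}{402} = 141 \frac{1}{\frac{1}{8}} \cdot \frac{1}{30261} + \frac{1999}{402} = 141 \cdot 8 \cdot \frac{1}{30261} + \frac{1999}{402} = 1128 \cdot \frac{1}{30261} + \frac{1999}{402} = \frac{376}{10087} + \frac{1999}{402} = \frac{20315065}{4054974}$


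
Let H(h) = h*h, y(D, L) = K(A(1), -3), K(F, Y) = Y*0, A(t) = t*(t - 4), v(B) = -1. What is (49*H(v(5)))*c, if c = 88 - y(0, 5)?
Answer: 4312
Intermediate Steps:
A(t) = t*(-4 + t)
K(F, Y) = 0
y(D, L) = 0
H(h) = h**2
c = 88 (c = 88 - 1*0 = 88 + 0 = 88)
(49*H(v(5)))*c = (49*(-1)**2)*88 = (49*1)*88 = 49*88 = 4312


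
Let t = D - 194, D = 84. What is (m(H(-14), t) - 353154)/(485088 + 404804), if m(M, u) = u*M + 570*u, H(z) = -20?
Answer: -206827/444946 ≈ -0.46484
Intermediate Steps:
t = -110 (t = 84 - 194 = -110)
m(M, u) = 570*u + M*u (m(M, u) = M*u + 570*u = 570*u + M*u)
(m(H(-14), t) - 353154)/(485088 + 404804) = (-110*(570 - 20) - 353154)/(485088 + 404804) = (-110*550 - 353154)/889892 = (-60500 - 353154)*(1/889892) = -413654*1/889892 = -206827/444946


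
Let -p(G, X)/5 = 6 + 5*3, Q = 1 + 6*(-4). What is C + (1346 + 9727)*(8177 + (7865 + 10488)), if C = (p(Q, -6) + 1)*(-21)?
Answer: 293768874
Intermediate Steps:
Q = -23 (Q = 1 - 24 = -23)
p(G, X) = -105 (p(G, X) = -5*(6 + 5*3) = -5*(6 + 15) = -5*21 = -105)
C = 2184 (C = (-105 + 1)*(-21) = -104*(-21) = 2184)
C + (1346 + 9727)*(8177 + (7865 + 10488)) = 2184 + (1346 + 9727)*(8177 + (7865 + 10488)) = 2184 + 11073*(8177 + 18353) = 2184 + 11073*26530 = 2184 + 293766690 = 293768874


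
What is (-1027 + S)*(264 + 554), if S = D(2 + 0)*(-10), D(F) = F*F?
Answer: -872806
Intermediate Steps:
D(F) = F**2
S = -40 (S = (2 + 0)**2*(-10) = 2**2*(-10) = 4*(-10) = -40)
(-1027 + S)*(264 + 554) = (-1027 - 40)*(264 + 554) = -1067*818 = -872806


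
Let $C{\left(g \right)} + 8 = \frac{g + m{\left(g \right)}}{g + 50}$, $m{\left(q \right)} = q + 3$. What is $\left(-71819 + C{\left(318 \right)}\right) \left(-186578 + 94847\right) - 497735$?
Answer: $\frac{2424422831027}{368} \approx 6.5881 \cdot 10^{9}$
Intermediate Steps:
$m{\left(q \right)} = 3 + q$
$C{\left(g \right)} = -8 + \frac{3 + 2 g}{50 + g}$ ($C{\left(g \right)} = -8 + \frac{g + \left(3 + g\right)}{g + 50} = -8 + \frac{3 + 2 g}{50 + g}$)
$\left(-71819 + C{\left(318 \right)}\right) \left(-186578 + 94847\right) - 497735 = \left(-71819 + \frac{-397 - 1908}{50 + 318}\right) \left(-186578 + 94847\right) - 497735 = \left(-71819 + \frac{-397 - 1908}{368}\right) \left(-91731\right) - 497735 = \left(-71819 + \frac{1}{368} \left(-2305\right)\right) \left(-91731\right) - 497735 = \left(-71819 - \frac{2305}{368}\right) \left(-91731\right) - 497735 = \left(- \frac{26431697}{368}\right) \left(-91731\right) - 497735 = \frac{2424605997507}{368} - 497735 = \frac{2424422831027}{368}$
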